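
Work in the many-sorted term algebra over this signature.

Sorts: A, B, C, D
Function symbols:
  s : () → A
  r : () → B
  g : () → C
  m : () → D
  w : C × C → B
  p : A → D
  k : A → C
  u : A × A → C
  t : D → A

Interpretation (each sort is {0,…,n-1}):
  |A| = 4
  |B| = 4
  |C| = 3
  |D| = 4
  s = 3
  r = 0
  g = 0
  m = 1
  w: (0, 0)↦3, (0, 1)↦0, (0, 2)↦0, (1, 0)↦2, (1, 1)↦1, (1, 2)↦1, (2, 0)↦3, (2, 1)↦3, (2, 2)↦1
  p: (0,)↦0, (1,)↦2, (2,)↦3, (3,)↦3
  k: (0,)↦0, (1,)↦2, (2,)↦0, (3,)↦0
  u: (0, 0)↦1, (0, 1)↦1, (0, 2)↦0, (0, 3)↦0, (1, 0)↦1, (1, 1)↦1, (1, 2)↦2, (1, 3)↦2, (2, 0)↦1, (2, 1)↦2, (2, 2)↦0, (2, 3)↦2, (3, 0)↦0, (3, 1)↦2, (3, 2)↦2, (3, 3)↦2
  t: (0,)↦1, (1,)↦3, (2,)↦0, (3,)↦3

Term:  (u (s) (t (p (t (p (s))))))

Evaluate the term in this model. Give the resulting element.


  s = 3
  s = 3
  (p (s)) = p(3,) = 3
  (t (p (s))) = t(3,) = 3
  (p (t (p (s)))) = p(3,) = 3
  (t (p (t (p (s))))) = t(3,) = 3
  (u (s) (t (p (t (p (s)))))) = u(3, 3) = 2

value = 2


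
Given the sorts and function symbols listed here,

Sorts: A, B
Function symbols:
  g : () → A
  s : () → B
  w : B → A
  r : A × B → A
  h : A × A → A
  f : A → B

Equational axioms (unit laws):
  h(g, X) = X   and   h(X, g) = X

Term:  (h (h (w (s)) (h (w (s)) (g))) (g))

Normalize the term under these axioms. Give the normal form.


normal form = (h (w (s)) (w (s)))

1. (h (h (w (s)) (h (w (s)) (g))) (g))  →  (h (w (s)) (h (w (s)) (g)))
2. (h (w (s)) (h (w (s)) (g)))  →  (h (w (s)) (w (s)))


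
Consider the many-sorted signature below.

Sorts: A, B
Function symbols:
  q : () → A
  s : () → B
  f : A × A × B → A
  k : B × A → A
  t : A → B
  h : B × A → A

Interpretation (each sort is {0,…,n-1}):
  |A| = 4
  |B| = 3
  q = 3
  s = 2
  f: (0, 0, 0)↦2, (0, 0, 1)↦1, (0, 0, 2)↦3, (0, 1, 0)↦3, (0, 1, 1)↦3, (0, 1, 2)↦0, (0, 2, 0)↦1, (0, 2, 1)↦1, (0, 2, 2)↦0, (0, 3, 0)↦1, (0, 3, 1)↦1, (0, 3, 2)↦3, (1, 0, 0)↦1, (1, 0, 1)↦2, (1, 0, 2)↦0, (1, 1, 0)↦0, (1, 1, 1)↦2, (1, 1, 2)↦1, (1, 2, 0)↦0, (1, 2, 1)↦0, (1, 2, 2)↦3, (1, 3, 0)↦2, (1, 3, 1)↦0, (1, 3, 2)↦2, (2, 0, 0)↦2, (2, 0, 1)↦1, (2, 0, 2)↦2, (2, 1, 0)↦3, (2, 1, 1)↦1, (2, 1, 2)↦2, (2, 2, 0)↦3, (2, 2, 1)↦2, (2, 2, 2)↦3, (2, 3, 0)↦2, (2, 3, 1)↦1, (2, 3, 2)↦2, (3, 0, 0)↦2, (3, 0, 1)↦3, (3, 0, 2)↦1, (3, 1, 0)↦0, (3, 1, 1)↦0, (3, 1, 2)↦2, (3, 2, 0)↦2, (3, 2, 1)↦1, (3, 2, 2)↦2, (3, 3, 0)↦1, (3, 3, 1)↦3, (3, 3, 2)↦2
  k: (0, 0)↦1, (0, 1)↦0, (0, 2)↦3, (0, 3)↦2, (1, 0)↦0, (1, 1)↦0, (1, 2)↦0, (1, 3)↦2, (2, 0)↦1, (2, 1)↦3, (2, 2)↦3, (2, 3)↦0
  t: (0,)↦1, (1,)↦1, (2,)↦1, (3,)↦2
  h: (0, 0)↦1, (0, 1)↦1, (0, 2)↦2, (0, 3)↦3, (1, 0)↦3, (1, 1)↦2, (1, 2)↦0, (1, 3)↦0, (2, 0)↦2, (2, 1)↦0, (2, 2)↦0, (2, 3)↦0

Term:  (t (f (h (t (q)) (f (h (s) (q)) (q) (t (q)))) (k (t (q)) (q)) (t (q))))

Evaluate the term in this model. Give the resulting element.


  q = 3
  (t (q)) = t(3,) = 2
  s = 2
  q = 3
  (h (s) (q)) = h(2, 3) = 0
  q = 3
  q = 3
  (t (q)) = t(3,) = 2
  (f (h (s) (q)) (q) (t (q))) = f(0, 3, 2) = 3
  (h (t (q)) (f (h (s) (q)) (q) (t (q)))) = h(2, 3) = 0
  q = 3
  (t (q)) = t(3,) = 2
  q = 3
  (k (t (q)) (q)) = k(2, 3) = 0
  q = 3
  (t (q)) = t(3,) = 2
  (f (h (t (q)) (f (h (s) (q)) (q) (t (q)))) (k (t (q)) (q)) (t (q))) = f(0, 0, 2) = 3
  (t (f (h (t (q)) (f (h (s) (q)) (q) (t (q)))) (k (t (q)) (q)) (t (q)))) = t(3,) = 2

value = 2


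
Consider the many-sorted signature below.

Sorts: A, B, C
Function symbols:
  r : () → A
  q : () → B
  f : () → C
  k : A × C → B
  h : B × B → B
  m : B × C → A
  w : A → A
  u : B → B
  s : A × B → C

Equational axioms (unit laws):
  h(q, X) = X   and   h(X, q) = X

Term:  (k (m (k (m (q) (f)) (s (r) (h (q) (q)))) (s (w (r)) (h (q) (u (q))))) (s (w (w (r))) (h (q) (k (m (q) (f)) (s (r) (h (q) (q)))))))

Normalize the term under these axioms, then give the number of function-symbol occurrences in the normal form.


1. (k (m (k (m (q) (f)) (s (r) (h (q) (q)))) (s (w (r)) (h (q) (u (q))))) (s (w (w (r))) (h (q) (k (m (q) (f)) (s (r) (h (q) (q)))))))  →  (k (m (k (m (q) (f)) (s (r) (q))) (s (w (r)) (h (q) (u (q))))) (s (w (w (r))) (h (q) (k (m (q) (f)) (s (r) (h (q) (q)))))))
2. (k (m (k (m (q) (f)) (s (r) (q))) (s (w (r)) (h (q) (u (q))))) (s (w (w (r))) (h (q) (k (m (q) (f)) (s (r) (h (q) (q)))))))  →  (k (m (k (m (q) (f)) (s (r) (q))) (s (w (r)) (u (q)))) (s (w (w (r))) (h (q) (k (m (q) (f)) (s (r) (h (q) (q)))))))
3. (k (m (k (m (q) (f)) (s (r) (q))) (s (w (r)) (u (q)))) (s (w (w (r))) (h (q) (k (m (q) (f)) (s (r) (h (q) (q)))))))  →  (k (m (k (m (q) (f)) (s (r) (q))) (s (w (r)) (u (q)))) (s (w (w (r))) (k (m (q) (f)) (s (r) (h (q) (q))))))
4. (k (m (k (m (q) (f)) (s (r) (q))) (s (w (r)) (u (q)))) (s (w (w (r))) (k (m (q) (f)) (s (r) (h (q) (q))))))  →  (k (m (k (m (q) (f)) (s (r) (q))) (s (w (r)) (u (q)))) (s (w (w (r))) (k (m (q) (f)) (s (r) (q)))))
normal form: (k (m (k (m (q) (f)) (s (r) (q))) (s (w (r)) (u (q)))) (s (w (w (r))) (k (m (q) (f)) (s (r) (q)))))

size = 25


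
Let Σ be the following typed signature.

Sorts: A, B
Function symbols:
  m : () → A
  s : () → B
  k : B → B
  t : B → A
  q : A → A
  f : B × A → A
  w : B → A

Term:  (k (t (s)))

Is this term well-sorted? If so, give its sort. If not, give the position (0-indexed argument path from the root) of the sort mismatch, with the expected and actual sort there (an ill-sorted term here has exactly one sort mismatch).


    (s) : B
  (t (s)) : A
(k (t (s))) : ✗ arg 0 at [0] has sort A, expected B

ill-sorted at position [0]: expected B, got A


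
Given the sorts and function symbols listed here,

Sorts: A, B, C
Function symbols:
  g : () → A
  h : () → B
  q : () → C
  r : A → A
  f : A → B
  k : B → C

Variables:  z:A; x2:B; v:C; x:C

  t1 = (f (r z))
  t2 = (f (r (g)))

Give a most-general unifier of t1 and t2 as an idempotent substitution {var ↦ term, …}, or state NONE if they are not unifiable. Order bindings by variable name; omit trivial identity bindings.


{z ↦ (g)}


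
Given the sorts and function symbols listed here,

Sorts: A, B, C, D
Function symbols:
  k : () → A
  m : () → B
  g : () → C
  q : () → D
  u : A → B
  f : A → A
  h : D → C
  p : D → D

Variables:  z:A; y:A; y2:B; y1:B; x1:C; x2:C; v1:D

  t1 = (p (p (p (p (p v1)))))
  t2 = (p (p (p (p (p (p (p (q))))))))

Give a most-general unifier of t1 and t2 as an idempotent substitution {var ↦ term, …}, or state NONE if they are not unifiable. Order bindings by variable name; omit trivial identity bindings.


{v1 ↦ (p (p (q)))}


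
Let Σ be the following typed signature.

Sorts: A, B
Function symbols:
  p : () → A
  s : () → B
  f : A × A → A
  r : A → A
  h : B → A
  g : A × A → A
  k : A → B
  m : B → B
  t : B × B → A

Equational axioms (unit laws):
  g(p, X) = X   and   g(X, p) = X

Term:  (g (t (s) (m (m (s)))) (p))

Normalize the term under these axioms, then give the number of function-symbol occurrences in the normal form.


size = 5

1. (g (t (s) (m (m (s)))) (p))  →  (t (s) (m (m (s))))
normal form: (t (s) (m (m (s))))


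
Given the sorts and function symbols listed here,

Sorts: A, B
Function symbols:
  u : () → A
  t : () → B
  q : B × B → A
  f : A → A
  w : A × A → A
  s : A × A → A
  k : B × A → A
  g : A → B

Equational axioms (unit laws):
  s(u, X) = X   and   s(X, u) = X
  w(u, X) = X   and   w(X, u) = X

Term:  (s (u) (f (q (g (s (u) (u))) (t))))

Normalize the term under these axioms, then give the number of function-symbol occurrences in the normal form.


1. (s (u) (f (q (g (s (u) (u))) (t))))  →  (f (q (g (s (u) (u))) (t)))
2. (f (q (g (s (u) (u))) (t)))  →  (f (q (g (u)) (t)))
normal form: (f (q (g (u)) (t)))

size = 5


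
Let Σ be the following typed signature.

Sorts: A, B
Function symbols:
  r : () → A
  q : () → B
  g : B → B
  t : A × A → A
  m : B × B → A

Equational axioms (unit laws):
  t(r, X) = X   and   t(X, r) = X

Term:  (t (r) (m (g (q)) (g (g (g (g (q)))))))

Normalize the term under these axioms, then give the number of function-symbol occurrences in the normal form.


size = 8

1. (t (r) (m (g (q)) (g (g (g (g (q)))))))  →  (m (g (q)) (g (g (g (g (q))))))
normal form: (m (g (q)) (g (g (g (g (q))))))


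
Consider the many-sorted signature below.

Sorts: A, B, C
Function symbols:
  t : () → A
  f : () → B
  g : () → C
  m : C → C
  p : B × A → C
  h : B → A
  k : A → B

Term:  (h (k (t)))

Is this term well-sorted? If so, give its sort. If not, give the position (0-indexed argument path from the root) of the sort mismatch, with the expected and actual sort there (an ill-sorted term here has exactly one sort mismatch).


    (t) : A
  (k (t)) : B
(h (k (t))) : A

well-sorted; sort = A


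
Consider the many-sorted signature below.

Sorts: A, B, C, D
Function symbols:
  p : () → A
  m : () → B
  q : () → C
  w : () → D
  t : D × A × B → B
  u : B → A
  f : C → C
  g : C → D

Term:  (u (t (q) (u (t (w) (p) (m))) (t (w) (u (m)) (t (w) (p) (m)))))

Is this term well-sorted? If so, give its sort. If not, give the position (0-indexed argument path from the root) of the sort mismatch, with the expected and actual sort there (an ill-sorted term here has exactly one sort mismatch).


ill-sorted at position [0, 0]: expected D, got C

    (q) : C
        (w) : D
        (p) : A
        (m) : B
      (t (w) (p) (m)) : B
    (u (t (w) (p) (m))) : A
      (w) : D
        (m) : B
      (u (m)) : A
        (w) : D
        (p) : A
        (m) : B
      (t (w) (p) (m)) : B
    (t (w) (u (m)) (t (w) (p) (m))) : B
  (t (q) (u (t (w) (p) (m))) (t (w) (u (m)) (t (w) (p) (m)))) : ✗ arg 0 at [0, 0] has sort C, expected D


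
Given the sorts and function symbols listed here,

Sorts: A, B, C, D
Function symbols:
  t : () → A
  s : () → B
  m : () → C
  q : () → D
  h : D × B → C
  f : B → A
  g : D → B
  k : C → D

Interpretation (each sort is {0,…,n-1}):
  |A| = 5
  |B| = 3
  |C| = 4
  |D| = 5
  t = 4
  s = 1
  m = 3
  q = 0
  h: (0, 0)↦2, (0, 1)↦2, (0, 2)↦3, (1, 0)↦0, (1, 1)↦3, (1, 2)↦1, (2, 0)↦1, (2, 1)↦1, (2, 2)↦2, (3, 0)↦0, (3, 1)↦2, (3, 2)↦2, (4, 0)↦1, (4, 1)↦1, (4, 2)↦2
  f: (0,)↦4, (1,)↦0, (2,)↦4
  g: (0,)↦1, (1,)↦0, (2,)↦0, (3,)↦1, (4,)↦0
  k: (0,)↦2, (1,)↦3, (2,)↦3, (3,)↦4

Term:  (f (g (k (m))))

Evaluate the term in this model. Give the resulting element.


value = 4

  m = 3
  (k (m)) = k(3,) = 4
  (g (k (m))) = g(4,) = 0
  (f (g (k (m)))) = f(0,) = 4


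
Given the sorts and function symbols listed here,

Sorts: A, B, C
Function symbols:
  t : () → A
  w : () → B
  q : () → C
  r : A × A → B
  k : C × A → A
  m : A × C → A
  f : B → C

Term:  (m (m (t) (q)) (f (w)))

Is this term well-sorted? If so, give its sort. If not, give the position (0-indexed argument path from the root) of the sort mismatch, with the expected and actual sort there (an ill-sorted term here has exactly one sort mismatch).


well-sorted; sort = A

    (t) : A
    (q) : C
  (m (t) (q)) : A
    (w) : B
  (f (w)) : C
(m (m (t) (q)) (f (w))) : A


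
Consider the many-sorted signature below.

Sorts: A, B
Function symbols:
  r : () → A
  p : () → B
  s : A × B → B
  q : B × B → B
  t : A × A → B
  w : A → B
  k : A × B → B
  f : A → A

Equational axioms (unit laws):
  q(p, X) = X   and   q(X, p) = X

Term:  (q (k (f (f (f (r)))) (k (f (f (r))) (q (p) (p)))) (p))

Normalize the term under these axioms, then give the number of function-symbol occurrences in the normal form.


1. (q (k (f (f (f (r)))) (k (f (f (r))) (q (p) (p)))) (p))  →  (k (f (f (f (r)))) (k (f (f (r))) (q (p) (p))))
2. (k (f (f (f (r)))) (k (f (f (r))) (q (p) (p))))  →  (k (f (f (f (r)))) (k (f (f (r))) (p)))
normal form: (k (f (f (f (r)))) (k (f (f (r))) (p)))

size = 10


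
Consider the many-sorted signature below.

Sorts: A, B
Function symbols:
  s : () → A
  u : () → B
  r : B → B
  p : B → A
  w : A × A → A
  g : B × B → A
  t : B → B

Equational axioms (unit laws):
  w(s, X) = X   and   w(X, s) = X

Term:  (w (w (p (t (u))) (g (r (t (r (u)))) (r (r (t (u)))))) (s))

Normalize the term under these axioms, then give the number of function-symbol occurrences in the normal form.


1. (w (w (p (t (u))) (g (r (t (r (u)))) (r (r (t (u)))))) (s))  →  (w (p (t (u))) (g (r (t (r (u)))) (r (r (t (u))))))
normal form: (w (p (t (u))) (g (r (t (r (u)))) (r (r (t (u))))))

size = 13


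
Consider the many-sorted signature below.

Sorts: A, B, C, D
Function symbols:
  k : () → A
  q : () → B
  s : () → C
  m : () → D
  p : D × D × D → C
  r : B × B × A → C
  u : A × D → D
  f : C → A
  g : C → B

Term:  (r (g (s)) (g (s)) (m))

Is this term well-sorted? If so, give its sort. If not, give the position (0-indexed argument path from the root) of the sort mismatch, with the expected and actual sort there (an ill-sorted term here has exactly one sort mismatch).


ill-sorted at position [2]: expected A, got D

    (s) : C
  (g (s)) : B
    (s) : C
  (g (s)) : B
  (m) : D
(r (g (s)) (g (s)) (m)) : ✗ arg 2 at [2] has sort D, expected A


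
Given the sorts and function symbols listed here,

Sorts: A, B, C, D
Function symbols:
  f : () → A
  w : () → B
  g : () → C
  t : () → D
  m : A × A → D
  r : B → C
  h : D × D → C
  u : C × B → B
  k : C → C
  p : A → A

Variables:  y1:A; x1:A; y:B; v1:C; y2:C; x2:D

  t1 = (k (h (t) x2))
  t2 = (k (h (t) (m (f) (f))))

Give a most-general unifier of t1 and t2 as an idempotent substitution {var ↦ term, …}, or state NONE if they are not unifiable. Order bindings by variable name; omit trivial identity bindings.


{x2 ↦ (m (f) (f))}


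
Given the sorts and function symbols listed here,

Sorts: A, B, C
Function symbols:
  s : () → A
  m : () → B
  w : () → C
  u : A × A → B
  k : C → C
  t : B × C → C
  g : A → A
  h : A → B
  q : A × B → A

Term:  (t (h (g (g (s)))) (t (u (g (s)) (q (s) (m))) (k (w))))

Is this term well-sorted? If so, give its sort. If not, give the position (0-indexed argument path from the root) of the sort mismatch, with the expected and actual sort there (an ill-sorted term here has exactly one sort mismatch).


well-sorted; sort = C

        (s) : A
      (g (s)) : A
    (g (g (s))) : A
  (h (g (g (s)))) : B
        (s) : A
      (g (s)) : A
        (s) : A
        (m) : B
      (q (s) (m)) : A
    (u (g (s)) (q (s) (m))) : B
      (w) : C
    (k (w)) : C
  (t (u (g (s)) (q (s) (m))) (k (w))) : C
(t (h (g (g (s)))) (t (u (g (s)) (q (s) (m))) (k (w)))) : C


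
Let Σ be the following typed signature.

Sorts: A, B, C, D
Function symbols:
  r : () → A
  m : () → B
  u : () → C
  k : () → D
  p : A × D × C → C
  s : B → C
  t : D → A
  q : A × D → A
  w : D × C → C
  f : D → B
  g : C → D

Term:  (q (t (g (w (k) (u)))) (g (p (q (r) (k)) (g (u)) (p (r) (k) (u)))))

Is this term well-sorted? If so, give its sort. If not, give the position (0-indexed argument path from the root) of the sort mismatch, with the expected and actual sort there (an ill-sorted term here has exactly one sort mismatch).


        (k) : D
        (u) : C
      (w (k) (u)) : C
    (g (w (k) (u))) : D
  (t (g (w (k) (u)))) : A
        (r) : A
        (k) : D
      (q (r) (k)) : A
        (u) : C
      (g (u)) : D
        (r) : A
        (k) : D
        (u) : C
      (p (r) (k) (u)) : C
    (p (q (r) (k)) (g (u)) (p (r) (k) (u))) : C
  (g (p (q (r) (k)) (g (u)) (p (r) (k) (u)))) : D
(q (t (g (w (k) (u)))) (g (p (q (r) (k)) (g (u)) (p (r) (k) (u))))) : A

well-sorted; sort = A


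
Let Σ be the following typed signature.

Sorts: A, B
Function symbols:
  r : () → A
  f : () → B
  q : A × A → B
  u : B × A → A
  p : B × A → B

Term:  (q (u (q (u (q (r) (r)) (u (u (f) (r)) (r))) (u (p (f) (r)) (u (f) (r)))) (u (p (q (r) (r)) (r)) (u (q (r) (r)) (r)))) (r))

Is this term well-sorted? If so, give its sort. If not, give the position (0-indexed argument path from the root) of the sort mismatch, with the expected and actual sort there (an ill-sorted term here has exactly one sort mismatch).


ill-sorted at position [0, 0, 0, 1, 0]: expected B, got A

          (r) : A
          (r) : A
        (q (r) (r)) : B
            (f) : B
            (r) : A
          (u (f) (r)) : A
          (r) : A
        (u (u (f) (r)) (r)) : ✗ arg 0 at [0, 0, 0, 1, 0] has sort A, expected B
          (f) : B
          (r) : A
        (p (f) (r)) : B
          (f) : B
          (r) : A
        (u (f) (r)) : A
      (u (p (f) (r)) (u (f) (r))) : A
          (r) : A
          (r) : A
        (q (r) (r)) : B
        (r) : A
      (p (q (r) (r)) (r)) : B
          (r) : A
          (r) : A
        (q (r) (r)) : B
        (r) : A
      (u (q (r) (r)) (r)) : A
    (u (p (q (r) (r)) (r)) (u (q (r) (r)) (r))) : A
  (r) : A


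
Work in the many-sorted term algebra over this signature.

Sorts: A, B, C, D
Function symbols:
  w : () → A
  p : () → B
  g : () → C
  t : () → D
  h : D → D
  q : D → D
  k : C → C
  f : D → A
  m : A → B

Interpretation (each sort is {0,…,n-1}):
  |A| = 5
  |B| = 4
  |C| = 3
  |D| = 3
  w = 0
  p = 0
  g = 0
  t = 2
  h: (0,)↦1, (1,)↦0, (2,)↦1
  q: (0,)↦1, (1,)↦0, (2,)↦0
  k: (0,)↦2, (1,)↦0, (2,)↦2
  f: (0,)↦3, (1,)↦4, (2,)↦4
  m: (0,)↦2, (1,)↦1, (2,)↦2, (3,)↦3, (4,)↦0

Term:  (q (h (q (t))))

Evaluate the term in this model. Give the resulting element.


  t = 2
  (q (t)) = q(2,) = 0
  (h (q (t))) = h(0,) = 1
  (q (h (q (t)))) = q(1,) = 0

value = 0


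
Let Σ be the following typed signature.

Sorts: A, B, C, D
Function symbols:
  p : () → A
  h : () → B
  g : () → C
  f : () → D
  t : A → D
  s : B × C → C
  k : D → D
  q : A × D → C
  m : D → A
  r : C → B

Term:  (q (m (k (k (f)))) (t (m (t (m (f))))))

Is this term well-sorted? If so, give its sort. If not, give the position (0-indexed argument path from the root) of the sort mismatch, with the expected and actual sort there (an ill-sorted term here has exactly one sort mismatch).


        (f) : D
      (k (f)) : D
    (k (k (f))) : D
  (m (k (k (f)))) : A
          (f) : D
        (m (f)) : A
      (t (m (f))) : D
    (m (t (m (f)))) : A
  (t (m (t (m (f))))) : D
(q (m (k (k (f)))) (t (m (t (m (f)))))) : C

well-sorted; sort = C


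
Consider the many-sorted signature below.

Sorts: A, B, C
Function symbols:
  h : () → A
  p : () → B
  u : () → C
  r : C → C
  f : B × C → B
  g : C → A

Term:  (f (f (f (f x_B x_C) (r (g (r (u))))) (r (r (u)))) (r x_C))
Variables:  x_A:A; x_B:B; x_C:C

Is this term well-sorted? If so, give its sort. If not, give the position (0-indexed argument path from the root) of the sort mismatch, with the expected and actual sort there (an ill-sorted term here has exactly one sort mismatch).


ill-sorted at position [0, 0, 1, 0]: expected C, got A

        x_B : B
        x_C : C
      (f x_B x_C) : B
            (u) : C
          (r (u)) : C
        (g (r (u))) : A
      (r (g (r (u)))) : ✗ arg 0 at [0, 0, 1, 0] has sort A, expected C
        (u) : C
      (r (u)) : C
    (r (r (u))) : C
    x_C : C
  (r x_C) : C


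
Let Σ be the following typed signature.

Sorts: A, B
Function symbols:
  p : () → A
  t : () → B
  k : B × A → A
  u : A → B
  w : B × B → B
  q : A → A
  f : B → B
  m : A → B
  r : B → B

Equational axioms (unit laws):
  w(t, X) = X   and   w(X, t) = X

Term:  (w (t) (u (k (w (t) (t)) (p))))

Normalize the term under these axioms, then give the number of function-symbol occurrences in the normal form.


size = 4

1. (w (t) (u (k (w (t) (t)) (p))))  →  (u (k (w (t) (t)) (p)))
2. (u (k (w (t) (t)) (p)))  →  (u (k (t) (p)))
normal form: (u (k (t) (p)))


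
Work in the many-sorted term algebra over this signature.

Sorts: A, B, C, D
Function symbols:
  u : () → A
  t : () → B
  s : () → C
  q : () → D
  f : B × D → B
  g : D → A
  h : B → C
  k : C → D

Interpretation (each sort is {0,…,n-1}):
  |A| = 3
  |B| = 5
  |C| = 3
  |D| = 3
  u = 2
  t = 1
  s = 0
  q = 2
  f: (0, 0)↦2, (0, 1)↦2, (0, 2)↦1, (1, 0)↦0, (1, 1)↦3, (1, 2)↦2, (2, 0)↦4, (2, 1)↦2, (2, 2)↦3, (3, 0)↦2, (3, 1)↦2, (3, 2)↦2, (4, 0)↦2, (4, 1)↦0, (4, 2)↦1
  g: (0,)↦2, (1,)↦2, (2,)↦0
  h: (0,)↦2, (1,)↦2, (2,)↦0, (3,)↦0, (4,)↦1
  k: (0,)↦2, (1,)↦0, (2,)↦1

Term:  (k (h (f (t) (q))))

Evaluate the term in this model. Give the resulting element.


  t = 1
  q = 2
  (f (t) (q)) = f(1, 2) = 2
  (h (f (t) (q))) = h(2,) = 0
  (k (h (f (t) (q)))) = k(0,) = 2

value = 2


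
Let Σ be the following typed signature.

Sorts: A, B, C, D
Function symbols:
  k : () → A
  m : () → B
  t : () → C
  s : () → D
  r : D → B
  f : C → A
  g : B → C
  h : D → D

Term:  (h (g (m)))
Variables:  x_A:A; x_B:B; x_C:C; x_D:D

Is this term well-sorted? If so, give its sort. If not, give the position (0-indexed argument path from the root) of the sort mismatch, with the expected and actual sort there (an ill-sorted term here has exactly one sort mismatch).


ill-sorted at position [0]: expected D, got C

    (m) : B
  (g (m)) : C
(h (g (m))) : ✗ arg 0 at [0] has sort C, expected D


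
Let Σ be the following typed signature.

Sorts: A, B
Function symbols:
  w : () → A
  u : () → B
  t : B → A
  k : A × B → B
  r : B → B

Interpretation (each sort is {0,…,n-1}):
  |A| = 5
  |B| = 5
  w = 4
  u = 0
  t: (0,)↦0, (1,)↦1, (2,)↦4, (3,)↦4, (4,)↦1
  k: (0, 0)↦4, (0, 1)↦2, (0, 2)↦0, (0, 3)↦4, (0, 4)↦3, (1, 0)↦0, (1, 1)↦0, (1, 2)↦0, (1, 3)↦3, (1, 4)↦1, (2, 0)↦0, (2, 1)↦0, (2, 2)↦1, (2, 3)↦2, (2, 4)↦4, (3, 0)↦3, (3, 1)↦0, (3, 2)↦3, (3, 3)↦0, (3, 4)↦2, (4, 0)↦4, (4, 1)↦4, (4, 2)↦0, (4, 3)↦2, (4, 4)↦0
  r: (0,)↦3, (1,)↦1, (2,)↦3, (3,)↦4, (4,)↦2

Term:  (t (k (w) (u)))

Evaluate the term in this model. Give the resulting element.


value = 1

  w = 4
  u = 0
  (k (w) (u)) = k(4, 0) = 4
  (t (k (w) (u))) = t(4,) = 1


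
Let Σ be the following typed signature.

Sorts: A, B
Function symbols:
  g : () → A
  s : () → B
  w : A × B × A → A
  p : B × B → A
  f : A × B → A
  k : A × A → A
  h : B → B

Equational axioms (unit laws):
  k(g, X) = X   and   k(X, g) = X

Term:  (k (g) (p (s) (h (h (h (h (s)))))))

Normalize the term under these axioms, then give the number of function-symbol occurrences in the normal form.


size = 7

1. (k (g) (p (s) (h (h (h (h (s)))))))  →  (p (s) (h (h (h (h (s))))))
normal form: (p (s) (h (h (h (h (s))))))


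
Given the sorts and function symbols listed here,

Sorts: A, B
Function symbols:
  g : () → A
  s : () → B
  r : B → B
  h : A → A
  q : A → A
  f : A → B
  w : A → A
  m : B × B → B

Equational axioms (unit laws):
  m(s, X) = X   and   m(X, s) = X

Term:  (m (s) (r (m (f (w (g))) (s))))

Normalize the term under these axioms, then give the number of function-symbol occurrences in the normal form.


size = 4

1. (m (s) (r (m (f (w (g))) (s))))  →  (r (m (f (w (g))) (s)))
2. (r (m (f (w (g))) (s)))  →  (r (f (w (g))))
normal form: (r (f (w (g))))


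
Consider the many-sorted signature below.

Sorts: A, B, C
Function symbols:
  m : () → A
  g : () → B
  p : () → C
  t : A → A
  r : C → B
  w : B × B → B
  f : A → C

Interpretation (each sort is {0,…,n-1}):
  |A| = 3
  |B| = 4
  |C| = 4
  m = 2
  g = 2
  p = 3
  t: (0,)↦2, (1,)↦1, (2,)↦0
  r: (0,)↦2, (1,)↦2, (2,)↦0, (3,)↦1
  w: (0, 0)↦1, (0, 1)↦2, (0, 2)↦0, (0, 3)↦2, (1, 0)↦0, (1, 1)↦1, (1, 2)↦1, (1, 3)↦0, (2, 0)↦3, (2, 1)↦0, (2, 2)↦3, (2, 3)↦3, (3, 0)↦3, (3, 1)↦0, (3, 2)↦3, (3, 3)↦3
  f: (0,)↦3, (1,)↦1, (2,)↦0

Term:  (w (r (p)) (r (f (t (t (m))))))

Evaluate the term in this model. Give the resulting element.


value = 1

  p = 3
  (r (p)) = r(3,) = 1
  m = 2
  (t (m)) = t(2,) = 0
  (t (t (m))) = t(0,) = 2
  (f (t (t (m)))) = f(2,) = 0
  (r (f (t (t (m))))) = r(0,) = 2
  (w (r (p)) (r (f (t (t (m)))))) = w(1, 2) = 1


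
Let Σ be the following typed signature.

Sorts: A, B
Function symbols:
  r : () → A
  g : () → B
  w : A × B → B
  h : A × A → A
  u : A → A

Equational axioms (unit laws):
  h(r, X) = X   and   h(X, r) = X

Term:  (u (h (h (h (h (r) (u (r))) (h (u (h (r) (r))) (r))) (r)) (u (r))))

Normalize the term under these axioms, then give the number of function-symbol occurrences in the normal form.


size = 9

1. (u (h (h (h (h (r) (u (r))) (h (u (h (r) (r))) (r))) (r)) (u (r))))  →  (u (h (h (h (r) (u (r))) (h (u (h (r) (r))) (r))) (u (r))))
2. (u (h (h (h (r) (u (r))) (h (u (h (r) (r))) (r))) (u (r))))  →  (u (h (h (u (r)) (h (u (h (r) (r))) (r))) (u (r))))
3. (u (h (h (u (r)) (h (u (h (r) (r))) (r))) (u (r))))  →  (u (h (h (u (r)) (u (h (r) (r)))) (u (r))))
4. (u (h (h (u (r)) (u (h (r) (r)))) (u (r))))  →  (u (h (h (u (r)) (u (r))) (u (r))))
normal form: (u (h (h (u (r)) (u (r))) (u (r))))


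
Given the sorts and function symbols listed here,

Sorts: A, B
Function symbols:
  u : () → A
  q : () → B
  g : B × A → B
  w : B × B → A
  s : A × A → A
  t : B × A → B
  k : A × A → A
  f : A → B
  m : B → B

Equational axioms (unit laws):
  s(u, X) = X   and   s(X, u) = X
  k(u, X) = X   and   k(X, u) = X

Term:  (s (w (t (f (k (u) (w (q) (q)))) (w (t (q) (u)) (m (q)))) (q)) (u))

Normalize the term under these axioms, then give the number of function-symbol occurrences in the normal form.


size = 13

1. (s (w (t (f (k (u) (w (q) (q)))) (w (t (q) (u)) (m (q)))) (q)) (u))  →  (w (t (f (k (u) (w (q) (q)))) (w (t (q) (u)) (m (q)))) (q))
2. (w (t (f (k (u) (w (q) (q)))) (w (t (q) (u)) (m (q)))) (q))  →  (w (t (f (w (q) (q))) (w (t (q) (u)) (m (q)))) (q))
normal form: (w (t (f (w (q) (q))) (w (t (q) (u)) (m (q)))) (q))


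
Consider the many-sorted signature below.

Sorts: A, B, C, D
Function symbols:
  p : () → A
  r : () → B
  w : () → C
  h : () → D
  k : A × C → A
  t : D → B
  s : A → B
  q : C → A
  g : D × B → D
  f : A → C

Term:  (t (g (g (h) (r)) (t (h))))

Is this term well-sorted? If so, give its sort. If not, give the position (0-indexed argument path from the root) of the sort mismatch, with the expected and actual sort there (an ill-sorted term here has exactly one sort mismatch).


well-sorted; sort = B

      (h) : D
      (r) : B
    (g (h) (r)) : D
      (h) : D
    (t (h)) : B
  (g (g (h) (r)) (t (h))) : D
(t (g (g (h) (r)) (t (h)))) : B


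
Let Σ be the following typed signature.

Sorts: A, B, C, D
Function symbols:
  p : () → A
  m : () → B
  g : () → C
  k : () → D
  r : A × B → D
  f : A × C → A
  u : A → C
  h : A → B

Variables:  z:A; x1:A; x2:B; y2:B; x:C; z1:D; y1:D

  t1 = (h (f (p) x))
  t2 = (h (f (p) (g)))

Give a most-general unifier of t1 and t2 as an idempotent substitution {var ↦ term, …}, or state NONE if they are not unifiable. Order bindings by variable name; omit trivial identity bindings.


{x ↦ (g)}


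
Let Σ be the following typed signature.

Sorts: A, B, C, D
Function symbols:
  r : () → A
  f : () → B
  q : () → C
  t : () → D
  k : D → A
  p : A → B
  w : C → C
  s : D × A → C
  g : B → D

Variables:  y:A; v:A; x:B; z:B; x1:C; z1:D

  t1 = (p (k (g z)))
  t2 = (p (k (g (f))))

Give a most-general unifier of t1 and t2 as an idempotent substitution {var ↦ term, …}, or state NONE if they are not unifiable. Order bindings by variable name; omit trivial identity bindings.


{z ↦ (f)}


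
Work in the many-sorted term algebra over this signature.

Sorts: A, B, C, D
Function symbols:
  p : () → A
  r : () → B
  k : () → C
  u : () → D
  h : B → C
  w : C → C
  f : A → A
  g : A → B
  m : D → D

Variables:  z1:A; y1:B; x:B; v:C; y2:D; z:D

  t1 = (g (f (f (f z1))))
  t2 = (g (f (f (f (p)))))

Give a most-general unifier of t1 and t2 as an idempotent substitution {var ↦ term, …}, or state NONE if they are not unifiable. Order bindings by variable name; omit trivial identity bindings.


{z1 ↦ (p)}


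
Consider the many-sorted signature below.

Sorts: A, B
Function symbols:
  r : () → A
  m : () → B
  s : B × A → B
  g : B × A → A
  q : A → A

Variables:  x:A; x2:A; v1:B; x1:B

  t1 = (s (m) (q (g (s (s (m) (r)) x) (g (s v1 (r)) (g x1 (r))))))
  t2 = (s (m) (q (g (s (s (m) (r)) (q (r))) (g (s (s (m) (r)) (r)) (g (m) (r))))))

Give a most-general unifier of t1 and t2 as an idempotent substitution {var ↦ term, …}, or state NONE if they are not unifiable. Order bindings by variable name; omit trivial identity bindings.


{v1 ↦ (s (m) (r)), x ↦ (q (r)), x1 ↦ (m)}


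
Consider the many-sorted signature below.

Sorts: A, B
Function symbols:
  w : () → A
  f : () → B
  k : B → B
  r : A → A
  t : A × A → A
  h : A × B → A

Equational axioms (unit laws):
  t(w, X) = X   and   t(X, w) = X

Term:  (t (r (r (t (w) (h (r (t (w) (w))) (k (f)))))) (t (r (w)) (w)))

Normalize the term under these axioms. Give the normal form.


normal form = (t (r (r (h (r (w)) (k (f))))) (r (w)))

1. (t (r (r (t (w) (h (r (t (w) (w))) (k (f)))))) (t (r (w)) (w)))  →  (t (r (r (h (r (t (w) (w))) (k (f))))) (t (r (w)) (w)))
2. (t (r (r (h (r (t (w) (w))) (k (f))))) (t (r (w)) (w)))  →  (t (r (r (h (r (w)) (k (f))))) (t (r (w)) (w)))
3. (t (r (r (h (r (w)) (k (f))))) (t (r (w)) (w)))  →  (t (r (r (h (r (w)) (k (f))))) (r (w)))


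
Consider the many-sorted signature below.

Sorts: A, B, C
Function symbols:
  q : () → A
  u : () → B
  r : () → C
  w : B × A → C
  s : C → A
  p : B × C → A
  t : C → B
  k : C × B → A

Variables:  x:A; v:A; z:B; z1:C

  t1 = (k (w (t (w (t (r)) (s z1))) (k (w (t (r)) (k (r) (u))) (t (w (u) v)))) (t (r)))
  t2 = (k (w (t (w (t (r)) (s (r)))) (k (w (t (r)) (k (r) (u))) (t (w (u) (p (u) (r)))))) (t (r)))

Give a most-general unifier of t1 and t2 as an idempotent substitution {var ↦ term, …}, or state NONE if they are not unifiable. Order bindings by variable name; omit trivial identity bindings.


{v ↦ (p (u) (r)), z1 ↦ (r)}


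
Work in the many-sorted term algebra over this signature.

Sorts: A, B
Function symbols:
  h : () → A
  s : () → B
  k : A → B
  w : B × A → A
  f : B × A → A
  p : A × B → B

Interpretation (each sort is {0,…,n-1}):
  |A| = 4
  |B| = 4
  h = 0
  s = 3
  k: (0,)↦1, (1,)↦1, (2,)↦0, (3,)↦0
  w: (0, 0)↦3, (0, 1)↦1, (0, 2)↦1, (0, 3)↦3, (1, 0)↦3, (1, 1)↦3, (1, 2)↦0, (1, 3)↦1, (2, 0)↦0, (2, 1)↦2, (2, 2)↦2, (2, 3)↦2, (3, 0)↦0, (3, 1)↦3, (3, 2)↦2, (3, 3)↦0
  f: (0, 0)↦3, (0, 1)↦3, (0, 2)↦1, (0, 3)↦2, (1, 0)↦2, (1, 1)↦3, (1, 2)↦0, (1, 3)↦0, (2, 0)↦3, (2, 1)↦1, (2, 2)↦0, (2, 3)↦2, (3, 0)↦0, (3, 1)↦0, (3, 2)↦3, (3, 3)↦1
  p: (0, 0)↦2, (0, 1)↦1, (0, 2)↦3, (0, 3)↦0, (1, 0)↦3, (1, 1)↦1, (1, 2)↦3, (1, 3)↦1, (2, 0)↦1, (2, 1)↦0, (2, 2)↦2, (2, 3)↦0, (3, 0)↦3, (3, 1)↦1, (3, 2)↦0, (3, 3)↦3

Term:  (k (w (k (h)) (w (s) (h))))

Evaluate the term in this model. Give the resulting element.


  h = 0
  (k (h)) = k(0,) = 1
  s = 3
  h = 0
  (w (s) (h)) = w(3, 0) = 0
  (w (k (h)) (w (s) (h))) = w(1, 0) = 3
  (k (w (k (h)) (w (s) (h)))) = k(3,) = 0

value = 0


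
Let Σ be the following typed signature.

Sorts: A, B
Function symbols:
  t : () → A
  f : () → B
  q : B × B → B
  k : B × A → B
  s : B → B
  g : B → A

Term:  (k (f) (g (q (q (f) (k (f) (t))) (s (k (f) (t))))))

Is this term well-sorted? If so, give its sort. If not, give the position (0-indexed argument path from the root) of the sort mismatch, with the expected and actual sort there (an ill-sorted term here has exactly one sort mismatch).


  (f) : B
        (f) : B
          (f) : B
          (t) : A
        (k (f) (t)) : B
      (q (f) (k (f) (t))) : B
          (f) : B
          (t) : A
        (k (f) (t)) : B
      (s (k (f) (t))) : B
    (q (q (f) (k (f) (t))) (s (k (f) (t)))) : B
  (g (q (q (f) (k (f) (t))) (s (k (f) (t))))) : A
(k (f) (g (q (q (f) (k (f) (t))) (s (k (f) (t)))))) : B

well-sorted; sort = B


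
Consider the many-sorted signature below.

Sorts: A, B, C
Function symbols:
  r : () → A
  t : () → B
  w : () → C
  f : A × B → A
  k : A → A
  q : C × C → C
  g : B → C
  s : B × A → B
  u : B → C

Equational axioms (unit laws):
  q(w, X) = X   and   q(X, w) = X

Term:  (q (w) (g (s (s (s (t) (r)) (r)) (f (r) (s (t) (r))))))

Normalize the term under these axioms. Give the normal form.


1. (q (w) (g (s (s (s (t) (r)) (r)) (f (r) (s (t) (r))))))  →  (g (s (s (s (t) (r)) (r)) (f (r) (s (t) (r)))))

normal form = (g (s (s (s (t) (r)) (r)) (f (r) (s (t) (r)))))


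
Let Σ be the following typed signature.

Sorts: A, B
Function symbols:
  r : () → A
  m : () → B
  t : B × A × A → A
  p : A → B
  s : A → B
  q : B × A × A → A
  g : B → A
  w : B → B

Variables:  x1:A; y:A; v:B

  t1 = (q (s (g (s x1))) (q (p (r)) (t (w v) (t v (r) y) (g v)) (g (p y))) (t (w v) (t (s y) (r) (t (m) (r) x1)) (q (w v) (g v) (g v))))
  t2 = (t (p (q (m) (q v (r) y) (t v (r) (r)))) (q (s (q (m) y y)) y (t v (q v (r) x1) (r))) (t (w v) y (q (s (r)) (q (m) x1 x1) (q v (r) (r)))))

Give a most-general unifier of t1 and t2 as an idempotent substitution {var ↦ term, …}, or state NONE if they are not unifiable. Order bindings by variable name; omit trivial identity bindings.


NONE (not unifiable)

head clash or occurs-check failure — not unifiable


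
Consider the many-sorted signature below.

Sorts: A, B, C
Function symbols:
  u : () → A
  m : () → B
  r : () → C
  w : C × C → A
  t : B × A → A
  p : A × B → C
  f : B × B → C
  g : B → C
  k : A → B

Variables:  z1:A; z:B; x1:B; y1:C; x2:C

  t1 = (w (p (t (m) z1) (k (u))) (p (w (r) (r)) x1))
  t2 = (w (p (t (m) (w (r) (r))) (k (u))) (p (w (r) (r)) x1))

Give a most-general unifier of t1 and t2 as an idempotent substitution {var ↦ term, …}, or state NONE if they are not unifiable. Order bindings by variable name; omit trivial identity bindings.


{z1 ↦ (w (r) (r))}


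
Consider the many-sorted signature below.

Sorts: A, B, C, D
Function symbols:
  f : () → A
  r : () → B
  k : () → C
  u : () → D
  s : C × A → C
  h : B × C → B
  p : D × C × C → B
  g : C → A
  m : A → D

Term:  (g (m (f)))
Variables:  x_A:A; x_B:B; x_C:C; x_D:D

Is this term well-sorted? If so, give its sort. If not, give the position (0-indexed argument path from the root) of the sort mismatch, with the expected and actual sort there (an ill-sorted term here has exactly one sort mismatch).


ill-sorted at position [0]: expected C, got D

    (f) : A
  (m (f)) : D
(g (m (f))) : ✗ arg 0 at [0] has sort D, expected C


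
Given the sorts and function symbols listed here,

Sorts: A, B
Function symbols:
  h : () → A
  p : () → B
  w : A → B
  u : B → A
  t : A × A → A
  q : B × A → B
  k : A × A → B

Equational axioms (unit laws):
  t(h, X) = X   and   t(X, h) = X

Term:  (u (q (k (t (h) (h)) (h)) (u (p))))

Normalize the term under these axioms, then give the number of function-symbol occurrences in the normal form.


1. (u (q (k (t (h) (h)) (h)) (u (p))))  →  (u (q (k (h) (h)) (u (p))))
normal form: (u (q (k (h) (h)) (u (p))))

size = 7


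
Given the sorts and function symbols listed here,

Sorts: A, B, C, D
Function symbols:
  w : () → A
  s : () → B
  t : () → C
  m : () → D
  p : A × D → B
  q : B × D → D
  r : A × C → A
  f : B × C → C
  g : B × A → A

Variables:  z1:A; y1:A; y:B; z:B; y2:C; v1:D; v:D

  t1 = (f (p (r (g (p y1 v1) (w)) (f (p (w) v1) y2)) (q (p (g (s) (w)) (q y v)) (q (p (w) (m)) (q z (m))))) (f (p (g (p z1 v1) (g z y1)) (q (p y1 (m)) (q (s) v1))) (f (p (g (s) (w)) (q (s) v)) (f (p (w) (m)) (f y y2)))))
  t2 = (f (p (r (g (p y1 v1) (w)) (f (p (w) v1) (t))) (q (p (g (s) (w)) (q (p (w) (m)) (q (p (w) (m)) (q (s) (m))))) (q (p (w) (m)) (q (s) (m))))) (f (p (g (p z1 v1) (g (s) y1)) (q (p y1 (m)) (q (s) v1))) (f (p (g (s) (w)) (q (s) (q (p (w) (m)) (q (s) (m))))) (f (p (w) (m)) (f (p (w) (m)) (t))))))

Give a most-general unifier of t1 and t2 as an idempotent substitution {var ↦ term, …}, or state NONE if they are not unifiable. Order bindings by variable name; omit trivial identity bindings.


{v ↦ (q (p (w) (m)) (q (s) (m))), y ↦ (p (w) (m)), y2 ↦ (t), z ↦ (s)}


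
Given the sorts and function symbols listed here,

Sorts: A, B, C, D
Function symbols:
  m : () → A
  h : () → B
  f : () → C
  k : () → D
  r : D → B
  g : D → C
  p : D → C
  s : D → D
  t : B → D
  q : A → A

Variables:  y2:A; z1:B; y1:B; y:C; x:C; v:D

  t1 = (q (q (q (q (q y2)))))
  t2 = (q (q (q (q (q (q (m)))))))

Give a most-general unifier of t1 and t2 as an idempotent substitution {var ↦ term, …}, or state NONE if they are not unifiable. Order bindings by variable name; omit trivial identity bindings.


{y2 ↦ (q (m))}


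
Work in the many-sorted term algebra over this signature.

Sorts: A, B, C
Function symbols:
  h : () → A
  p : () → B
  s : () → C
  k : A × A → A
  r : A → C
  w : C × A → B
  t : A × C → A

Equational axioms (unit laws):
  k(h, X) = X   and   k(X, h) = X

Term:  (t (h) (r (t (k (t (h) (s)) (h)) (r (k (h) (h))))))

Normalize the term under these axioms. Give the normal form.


normal form = (t (h) (r (t (t (h) (s)) (r (h)))))

1. (t (h) (r (t (k (t (h) (s)) (h)) (r (k (h) (h))))))  →  (t (h) (r (t (t (h) (s)) (r (k (h) (h))))))
2. (t (h) (r (t (t (h) (s)) (r (k (h) (h))))))  →  (t (h) (r (t (t (h) (s)) (r (h)))))


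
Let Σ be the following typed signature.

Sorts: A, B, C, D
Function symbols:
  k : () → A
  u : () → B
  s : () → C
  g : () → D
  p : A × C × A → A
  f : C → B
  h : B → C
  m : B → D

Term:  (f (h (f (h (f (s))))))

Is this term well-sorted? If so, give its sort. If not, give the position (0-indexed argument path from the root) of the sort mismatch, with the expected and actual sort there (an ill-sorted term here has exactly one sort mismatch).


well-sorted; sort = B

          (s) : C
        (f (s)) : B
      (h (f (s))) : C
    (f (h (f (s)))) : B
  (h (f (h (f (s))))) : C
(f (h (f (h (f (s)))))) : B


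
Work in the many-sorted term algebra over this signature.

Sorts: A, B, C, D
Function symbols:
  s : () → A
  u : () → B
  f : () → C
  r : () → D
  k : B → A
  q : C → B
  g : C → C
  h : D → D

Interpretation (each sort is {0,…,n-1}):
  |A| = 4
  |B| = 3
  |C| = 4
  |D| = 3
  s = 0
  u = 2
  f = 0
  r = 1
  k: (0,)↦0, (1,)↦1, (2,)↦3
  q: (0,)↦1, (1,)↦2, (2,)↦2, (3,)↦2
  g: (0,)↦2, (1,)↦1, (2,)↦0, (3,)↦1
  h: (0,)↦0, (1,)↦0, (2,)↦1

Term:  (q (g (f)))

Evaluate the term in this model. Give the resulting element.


value = 2

  f = 0
  (g (f)) = g(0,) = 2
  (q (g (f))) = q(2,) = 2


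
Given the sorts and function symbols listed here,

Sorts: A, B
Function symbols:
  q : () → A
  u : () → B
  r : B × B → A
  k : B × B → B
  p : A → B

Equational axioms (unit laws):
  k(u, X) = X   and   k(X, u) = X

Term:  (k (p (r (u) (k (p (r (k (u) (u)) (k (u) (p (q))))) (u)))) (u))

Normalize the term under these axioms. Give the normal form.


normal form = (p (r (u) (p (r (u) (p (q))))))

1. (k (p (r (u) (k (p (r (k (u) (u)) (k (u) (p (q))))) (u)))) (u))  →  (p (r (u) (k (p (r (k (u) (u)) (k (u) (p (q))))) (u))))
2. (p (r (u) (k (p (r (k (u) (u)) (k (u) (p (q))))) (u))))  →  (p (r (u) (p (r (k (u) (u)) (k (u) (p (q)))))))
3. (p (r (u) (p (r (k (u) (u)) (k (u) (p (q)))))))  →  (p (r (u) (p (r (u) (k (u) (p (q)))))))
4. (p (r (u) (p (r (u) (k (u) (p (q)))))))  →  (p (r (u) (p (r (u) (p (q))))))


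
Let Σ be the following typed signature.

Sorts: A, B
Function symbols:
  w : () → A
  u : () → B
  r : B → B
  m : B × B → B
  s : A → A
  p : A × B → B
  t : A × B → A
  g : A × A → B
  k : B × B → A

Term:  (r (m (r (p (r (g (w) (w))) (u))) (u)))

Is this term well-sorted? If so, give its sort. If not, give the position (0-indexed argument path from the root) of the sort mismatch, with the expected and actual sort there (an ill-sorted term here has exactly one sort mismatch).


            (w) : A
            (w) : A
          (g (w) (w)) : B
        (r (g (w) (w))) : B
        (u) : B
      (p (r (g (w) (w))) (u)) : ✗ arg 0 at [0, 0, 0, 0] has sort B, expected A
    (u) : B

ill-sorted at position [0, 0, 0, 0]: expected A, got B
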